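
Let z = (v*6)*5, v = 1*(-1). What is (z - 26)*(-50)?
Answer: 2800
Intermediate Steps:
v = -1
z = -30 (z = -1*6*5 = -6*5 = -30)
(z - 26)*(-50) = (-30 - 26)*(-50) = -56*(-50) = 2800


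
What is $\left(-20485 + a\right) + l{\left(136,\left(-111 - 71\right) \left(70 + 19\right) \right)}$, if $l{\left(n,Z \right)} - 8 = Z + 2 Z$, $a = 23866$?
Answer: $-45205$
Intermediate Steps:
$l{\left(n,Z \right)} = 8 + 3 Z$ ($l{\left(n,Z \right)} = 8 + \left(Z + 2 Z\right) = 8 + 3 Z$)
$\left(-20485 + a\right) + l{\left(136,\left(-111 - 71\right) \left(70 + 19\right) \right)} = \left(-20485 + 23866\right) + \left(8 + 3 \left(-111 - 71\right) \left(70 + 19\right)\right) = 3381 + \left(8 + 3 \left(\left(-182\right) 89\right)\right) = 3381 + \left(8 + 3 \left(-16198\right)\right) = 3381 + \left(8 - 48594\right) = 3381 - 48586 = -45205$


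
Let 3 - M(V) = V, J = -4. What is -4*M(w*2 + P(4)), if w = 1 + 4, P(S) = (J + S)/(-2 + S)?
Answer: 28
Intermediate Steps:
P(S) = (-4 + S)/(-2 + S)
w = 5
M(V) = 3 - V
-4*M(w*2 + P(4)) = -4*(3 - (5*2 + (-4 + 4)/(-2 + 4))) = -4*(3 - (10 + 0/2)) = -4*(3 - (10 + (½)*0)) = -4*(3 - (10 + 0)) = -4*(3 - 1*10) = -4*(3 - 10) = -4*(-7) = 28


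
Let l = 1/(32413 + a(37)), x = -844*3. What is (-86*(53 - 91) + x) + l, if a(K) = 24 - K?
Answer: 23846401/32400 ≈ 736.00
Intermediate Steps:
x = -2532
l = 1/32400 (l = 1/(32413 + (24 - 1*37)) = 1/(32413 + (24 - 37)) = 1/(32413 - 13) = 1/32400 ≈ 3.0864e-5)
(-86*(53 - 91) + x) + l = (-86*(53 - 91) - 2532) + 1/32400 = (-86*(-38) - 2532) + 1/32400 = (3268 - 2532) + 1/32400 = 736 + 1/32400 = 23846401/32400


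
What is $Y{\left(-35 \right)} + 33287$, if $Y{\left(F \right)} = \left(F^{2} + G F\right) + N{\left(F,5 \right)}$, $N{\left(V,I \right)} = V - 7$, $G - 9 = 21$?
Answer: $33420$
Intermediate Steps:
$G = 30$ ($G = 9 + 21 = 30$)
$N{\left(V,I \right)} = -7 + V$
$Y{\left(F \right)} = -7 + F^{2} + 31 F$ ($Y{\left(F \right)} = \left(F^{2} + 30 F\right) + \left(-7 + F\right) = -7 + F^{2} + 31 F$)
$Y{\left(-35 \right)} + 33287 = \left(-7 + \left(-35\right)^{2} + 31 \left(-35\right)\right) + 33287 = \left(-7 + 1225 - 1085\right) + 33287 = 133 + 33287 = 33420$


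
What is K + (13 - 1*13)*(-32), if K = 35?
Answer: 35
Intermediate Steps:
K + (13 - 1*13)*(-32) = 35 + (13 - 1*13)*(-32) = 35 + (13 - 13)*(-32) = 35 + 0*(-32) = 35 + 0 = 35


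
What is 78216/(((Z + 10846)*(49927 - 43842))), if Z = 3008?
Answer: 13036/14050265 ≈ 0.00092781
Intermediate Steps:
78216/(((Z + 10846)*(49927 - 43842))) = 78216/(((3008 + 10846)*(49927 - 43842))) = 78216/((13854*6085)) = 78216/84301590 = 78216*(1/84301590) = 13036/14050265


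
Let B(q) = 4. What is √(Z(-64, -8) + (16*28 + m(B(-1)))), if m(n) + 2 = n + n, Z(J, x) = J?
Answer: √390 ≈ 19.748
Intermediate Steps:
m(n) = -2 + 2*n (m(n) = -2 + (n + n) = -2 + 2*n)
√(Z(-64, -8) + (16*28 + m(B(-1)))) = √(-64 + (16*28 + (-2 + 2*4))) = √(-64 + (448 + (-2 + 8))) = √(-64 + (448 + 6)) = √(-64 + 454) = √390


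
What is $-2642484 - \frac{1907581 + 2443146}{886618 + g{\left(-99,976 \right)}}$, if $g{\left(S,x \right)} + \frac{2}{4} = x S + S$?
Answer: $- \frac{4174575857330}{1579789} \approx -2.6425 \cdot 10^{6}$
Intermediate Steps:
$g{\left(S,x \right)} = - \frac{1}{2} + S + S x$ ($g{\left(S,x \right)} = - \frac{1}{2} + \left(x S + S\right) = - \frac{1}{2} + \left(S x + S\right) = - \frac{1}{2} + \left(S + S x\right) = - \frac{1}{2} + S + S x$)
$-2642484 - \frac{1907581 + 2443146}{886618 + g{\left(-99,976 \right)}} = -2642484 - \frac{1907581 + 2443146}{886618 - \frac{193447}{2}} = -2642484 - \frac{4350727}{886618 - \frac{193447}{2}} = -2642484 - \frac{4350727}{\frac{1579789}{2}} = -2642484 - 4350727 \cdot \frac{2}{1579789} = -2642484 - \frac{8701454}{1579789} = - \frac{4174575857330}{1579789}$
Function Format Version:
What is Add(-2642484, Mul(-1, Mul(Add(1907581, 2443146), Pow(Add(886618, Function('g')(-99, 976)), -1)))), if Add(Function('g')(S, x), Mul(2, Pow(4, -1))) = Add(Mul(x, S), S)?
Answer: Rational(-4174575857330, 1579789) ≈ -2.6425e+6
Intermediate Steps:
Function('g')(S, x) = Add(Rational(-1, 2), S, Mul(S, x)) (Function('g')(S, x) = Add(Rational(-1, 2), Add(Mul(x, S), S)) = Add(Rational(-1, 2), Add(Mul(S, x), S)) = Add(Rational(-1, 2), Add(S, Mul(S, x))) = Add(Rational(-1, 2), S, Mul(S, x)))
Add(-2642484, Mul(-1, Mul(Add(1907581, 2443146), Pow(Add(886618, Function('g')(-99, 976)), -1)))) = Add(-2642484, Mul(-1, Mul(Add(1907581, 2443146), Pow(Add(886618, Add(Rational(-1, 2), -99, Mul(-99, 976))), -1)))) = Add(-2642484, Mul(-1, Mul(4350727, Pow(Add(886618, Add(Rational(-1, 2), -99, -96624)), -1)))) = Add(-2642484, Mul(-1, Mul(4350727, Pow(Add(886618, Rational(-193447, 2)), -1)))) = Add(-2642484, Mul(-1, Mul(4350727, Pow(Rational(1579789, 2), -1)))) = Add(-2642484, Mul(-1, Mul(4350727, Rational(2, 1579789)))) = Add(-2642484, Mul(-1, Rational(8701454, 1579789))) = Add(-2642484, Rational(-8701454, 1579789)) = Rational(-4174575857330, 1579789)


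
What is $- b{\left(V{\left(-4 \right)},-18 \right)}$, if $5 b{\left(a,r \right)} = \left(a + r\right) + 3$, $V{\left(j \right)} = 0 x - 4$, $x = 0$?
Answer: $\frac{19}{5} \approx 3.8$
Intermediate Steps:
$V{\left(j \right)} = -4$ ($V{\left(j \right)} = 0 \cdot 0 - 4 = 0 - 4 = -4$)
$b{\left(a,r \right)} = \frac{3}{5} + \frac{a}{5} + \frac{r}{5}$ ($b{\left(a,r \right)} = \frac{\left(a + r\right) + 3}{5} = \frac{3 + a + r}{5} = \frac{3}{5} + \frac{a}{5} + \frac{r}{5}$)
$- b{\left(V{\left(-4 \right)},-18 \right)} = - (\frac{3}{5} + \frac{1}{5} \left(-4\right) + \frac{1}{5} \left(-18\right)) = - (\frac{3}{5} - \frac{4}{5} - \frac{18}{5}) = \left(-1\right) \left(- \frac{19}{5}\right) = \frac{19}{5}$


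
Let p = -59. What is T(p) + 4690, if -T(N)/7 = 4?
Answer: 4662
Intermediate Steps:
T(N) = -28 (T(N) = -7*4 = -28)
T(p) + 4690 = -28 + 4690 = 4662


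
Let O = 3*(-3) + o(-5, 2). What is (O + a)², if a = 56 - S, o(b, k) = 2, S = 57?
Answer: 64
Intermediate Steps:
a = -1 (a = 56 - 1*57 = 56 - 57 = -1)
O = -7 (O = 3*(-3) + 2 = -9 + 2 = -7)
(O + a)² = (-7 - 1)² = (-8)² = 64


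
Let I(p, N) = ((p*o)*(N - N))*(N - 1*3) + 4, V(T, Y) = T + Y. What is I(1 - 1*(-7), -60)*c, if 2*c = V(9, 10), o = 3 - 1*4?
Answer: 38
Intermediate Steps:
o = -1 (o = 3 - 4 = -1)
c = 19/2 (c = (9 + 10)/2 = (½)*19 = 19/2 ≈ 9.5000)
I(p, N) = 4 (I(p, N) = ((p*(-1))*(N - N))*(N - 1*3) + 4 = (-p*0)*(N - 3) + 4 = 0*(-3 + N) + 4 = 0 + 4 = 4)
I(1 - 1*(-7), -60)*c = 4*(19/2) = 38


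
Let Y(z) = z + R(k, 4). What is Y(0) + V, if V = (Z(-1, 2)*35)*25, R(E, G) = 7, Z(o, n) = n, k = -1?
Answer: 1757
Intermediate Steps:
V = 1750 (V = (2*35)*25 = 70*25 = 1750)
Y(z) = 7 + z (Y(z) = z + 7 = 7 + z)
Y(0) + V = (7 + 0) + 1750 = 7 + 1750 = 1757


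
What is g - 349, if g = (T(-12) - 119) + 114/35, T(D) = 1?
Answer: -16231/35 ≈ -463.74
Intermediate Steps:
g = -4016/35 (g = (1 - 119) + 114/35 = -118 + 114*(1/35) = -118 + 114/35 = -4016/35 ≈ -114.74)
g - 349 = -4016/35 - 349 = -16231/35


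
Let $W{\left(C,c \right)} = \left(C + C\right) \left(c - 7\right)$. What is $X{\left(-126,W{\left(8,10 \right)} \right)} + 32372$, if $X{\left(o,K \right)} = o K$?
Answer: $26324$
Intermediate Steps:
$W{\left(C,c \right)} = 2 C \left(-7 + c\right)$
$X{\left(o,K \right)} = K o$
$X{\left(-126,W{\left(8,10 \right)} \right)} + 32372 = 2 \cdot 8 \left(-7 + 10\right) \left(-126\right) + 32372 = 2 \cdot 8 \cdot 3 \left(-126\right) + 32372 = 48 \left(-126\right) + 32372 = -6048 + 32372 = 26324$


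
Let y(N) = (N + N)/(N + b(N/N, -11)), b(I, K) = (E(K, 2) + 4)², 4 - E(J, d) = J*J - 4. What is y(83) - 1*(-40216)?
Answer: 240572195/5982 ≈ 40216.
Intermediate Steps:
E(J, d) = 8 - J² (E(J, d) = 4 - (J*J - 4) = 4 - (J² - 4) = 4 - (-4 + J²) = 4 + (4 - J²) = 8 - J²)
b(I, K) = (12 - K²)² (b(I, K) = ((8 - K²) + 4)² = (12 - K²)²)
y(N) = 2*N/(11881 + N) (y(N) = (N + N)/(N + (-12 + (-11)²)²) = (2*N)/(N + (-12 + 121)²) = (2*N)/(N + 109²) = (2*N)/(N + 11881) = (2*N)/(11881 + N) = 2*N/(11881 + N))
y(83) - 1*(-40216) = 2*83/(11881 + 83) - 1*(-40216) = 2*83/11964 + 40216 = 2*83*(1/11964) + 40216 = 83/5982 + 40216 = 240572195/5982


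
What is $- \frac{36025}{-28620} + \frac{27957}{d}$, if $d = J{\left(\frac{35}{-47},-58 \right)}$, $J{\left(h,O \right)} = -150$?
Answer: $- \frac{26490853}{143100} \approx -185.12$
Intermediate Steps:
$d = -150$
$- \frac{36025}{-28620} + \frac{27957}{d} = - \frac{36025}{-28620} + \frac{27957}{-150} = \left(-36025\right) \left(- \frac{1}{28620}\right) + 27957 \left(- \frac{1}{150}\right) = \frac{7205}{5724} - \frac{9319}{50} = - \frac{26490853}{143100}$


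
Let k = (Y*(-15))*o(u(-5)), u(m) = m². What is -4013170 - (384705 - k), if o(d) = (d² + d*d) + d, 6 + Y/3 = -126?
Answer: 3175625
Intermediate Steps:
Y = -396 (Y = -18 + 3*(-126) = -18 - 378 = -396)
o(d) = d + 2*d² (o(d) = (d² + d²) + d = 2*d² + d = d + 2*d²)
k = 7573500 (k = (-396*(-15))*((-5)²*(1 + 2*(-5)²)) = 5940*(25*(1 + 2*25)) = 5940*(25*(1 + 50)) = 5940*(25*51) = 5940*1275 = 7573500)
-4013170 - (384705 - k) = -4013170 - (384705 - 1*7573500) = -4013170 - (384705 - 7573500) = -4013170 - 1*(-7188795) = -4013170 + 7188795 = 3175625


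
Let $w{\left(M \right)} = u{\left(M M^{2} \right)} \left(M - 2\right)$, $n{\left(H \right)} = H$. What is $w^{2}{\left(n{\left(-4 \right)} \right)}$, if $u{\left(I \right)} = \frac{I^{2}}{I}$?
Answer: $147456$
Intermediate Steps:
$u{\left(I \right)} = I$
$w{\left(M \right)} = M^{3} \left(-2 + M\right)$ ($w{\left(M \right)} = M M^{2} \left(M - 2\right) = M^{3} \left(-2 + M\right)$)
$w^{2}{\left(n{\left(-4 \right)} \right)} = \left(\left(-4\right)^{3} \left(-2 - 4\right)\right)^{2} = \left(\left(-64\right) \left(-6\right)\right)^{2} = 384^{2} = 147456$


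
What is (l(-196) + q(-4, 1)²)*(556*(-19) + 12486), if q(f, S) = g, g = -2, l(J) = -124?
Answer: -230640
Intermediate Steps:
q(f, S) = -2
(l(-196) + q(-4, 1)²)*(556*(-19) + 12486) = (-124 + (-2)²)*(556*(-19) + 12486) = (-124 + 4)*(-10564 + 12486) = -120*1922 = -230640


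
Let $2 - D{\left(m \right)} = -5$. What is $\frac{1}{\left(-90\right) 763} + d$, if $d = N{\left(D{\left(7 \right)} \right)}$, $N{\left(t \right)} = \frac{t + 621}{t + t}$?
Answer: $\frac{3080339}{68670} \approx 44.857$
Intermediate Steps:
$D{\left(m \right)} = 7$ ($D{\left(m \right)} = 2 - -5 = 2 + 5 = 7$)
$N{\left(t \right)} = \frac{621 + t}{2 t}$
$d = \frac{314}{7}$ ($d = \frac{621 + 7}{2 \cdot 7} = \frac{1}{2} \cdot \frac{1}{7} \cdot 628 = \frac{314}{7} \approx 44.857$)
$\frac{1}{\left(-90\right) 763} + d = \frac{1}{\left(-90\right) 763} + \frac{314}{7} = \frac{1}{-68670} + \frac{314}{7} = - \frac{1}{68670} + \frac{314}{7} = \frac{3080339}{68670}$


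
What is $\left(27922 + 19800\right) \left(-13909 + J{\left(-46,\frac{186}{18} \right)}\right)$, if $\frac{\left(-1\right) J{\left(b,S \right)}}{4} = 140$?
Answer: $-690489618$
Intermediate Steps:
$J{\left(b,S \right)} = -560$ ($J{\left(b,S \right)} = \left(-4\right) 140 = -560$)
$\left(27922 + 19800\right) \left(-13909 + J{\left(-46,\frac{186}{18} \right)}\right) = \left(27922 + 19800\right) \left(-13909 - 560\right) = 47722 \left(-14469\right) = -690489618$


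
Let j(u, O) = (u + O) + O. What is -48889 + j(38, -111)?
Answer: -49073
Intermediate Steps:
j(u, O) = u + 2*O (j(u, O) = (O + u) + O = u + 2*O)
-48889 + j(38, -111) = -48889 + (38 + 2*(-111)) = -48889 + (38 - 222) = -48889 - 184 = -49073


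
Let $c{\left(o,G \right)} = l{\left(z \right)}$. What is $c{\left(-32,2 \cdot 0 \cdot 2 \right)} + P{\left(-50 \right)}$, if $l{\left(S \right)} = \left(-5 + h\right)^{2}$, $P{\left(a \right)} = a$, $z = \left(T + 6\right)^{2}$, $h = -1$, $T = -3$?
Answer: $-14$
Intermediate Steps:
$z = 9$ ($z = \left(-3 + 6\right)^{2} = 3^{2} = 9$)
$l{\left(S \right)} = 36$ ($l{\left(S \right)} = \left(-5 - 1\right)^{2} = \left(-6\right)^{2} = 36$)
$c{\left(o,G \right)} = 36$
$c{\left(-32,2 \cdot 0 \cdot 2 \right)} + P{\left(-50 \right)} = 36 - 50 = -14$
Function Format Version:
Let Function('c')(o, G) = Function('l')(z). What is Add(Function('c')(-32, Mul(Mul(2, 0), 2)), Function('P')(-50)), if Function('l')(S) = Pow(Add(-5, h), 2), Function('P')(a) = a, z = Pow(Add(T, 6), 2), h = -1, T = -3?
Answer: -14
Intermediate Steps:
z = 9 (z = Pow(Add(-3, 6), 2) = Pow(3, 2) = 9)
Function('l')(S) = 36 (Function('l')(S) = Pow(Add(-5, -1), 2) = Pow(-6, 2) = 36)
Function('c')(o, G) = 36
Add(Function('c')(-32, Mul(Mul(2, 0), 2)), Function('P')(-50)) = Add(36, -50) = -14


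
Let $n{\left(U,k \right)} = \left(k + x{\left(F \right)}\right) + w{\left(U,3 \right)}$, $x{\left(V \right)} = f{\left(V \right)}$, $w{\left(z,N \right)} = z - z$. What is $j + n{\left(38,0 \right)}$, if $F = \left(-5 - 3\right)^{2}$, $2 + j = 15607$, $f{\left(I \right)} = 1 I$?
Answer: $15669$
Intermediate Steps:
$f{\left(I \right)} = I$
$j = 15605$ ($j = -2 + 15607 = 15605$)
$F = 64$ ($F = \left(-8\right)^{2} = 64$)
$w{\left(z,N \right)} = 0$
$x{\left(V \right)} = V$
$n{\left(U,k \right)} = 64 + k$ ($n{\left(U,k \right)} = \left(k + 64\right) + 0 = \left(64 + k\right) + 0 = 64 + k$)
$j + n{\left(38,0 \right)} = 15605 + \left(64 + 0\right) = 15605 + 64 = 15669$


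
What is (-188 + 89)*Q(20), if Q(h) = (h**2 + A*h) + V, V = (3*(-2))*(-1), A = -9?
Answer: -22374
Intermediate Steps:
V = 6 (V = -6*(-1) = 6)
Q(h) = 6 + h**2 - 9*h (Q(h) = (h**2 - 9*h) + 6 = 6 + h**2 - 9*h)
(-188 + 89)*Q(20) = (-188 + 89)*(6 + 20**2 - 9*20) = -99*(6 + 400 - 180) = -99*226 = -22374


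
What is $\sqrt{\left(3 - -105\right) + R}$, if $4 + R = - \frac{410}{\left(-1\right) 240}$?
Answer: $\frac{\sqrt{15222}}{12} \approx 10.281$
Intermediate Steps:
$R = - \frac{55}{24}$ ($R = -4 - \frac{410}{\left(-1\right) 240} = -4 - \frac{410}{-240} = -4 - - \frac{41}{24} = -4 + \frac{41}{24} = - \frac{55}{24} \approx -2.2917$)
$\sqrt{\left(3 - -105\right) + R} = \sqrt{\left(3 - -105\right) - \frac{55}{24}} = \sqrt{\left(3 + 105\right) - \frac{55}{24}} = \sqrt{108 - \frac{55}{24}} = \sqrt{\frac{2537}{24}} = \frac{\sqrt{15222}}{12}$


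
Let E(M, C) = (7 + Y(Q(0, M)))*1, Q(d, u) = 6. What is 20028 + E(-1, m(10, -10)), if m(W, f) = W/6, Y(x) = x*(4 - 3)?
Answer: 20041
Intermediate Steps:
Y(x) = x (Y(x) = x*1 = x)
m(W, f) = W/6 (m(W, f) = W*(⅙) = W/6)
E(M, C) = 13 (E(M, C) = (7 + 6)*1 = 13*1 = 13)
20028 + E(-1, m(10, -10)) = 20028 + 13 = 20041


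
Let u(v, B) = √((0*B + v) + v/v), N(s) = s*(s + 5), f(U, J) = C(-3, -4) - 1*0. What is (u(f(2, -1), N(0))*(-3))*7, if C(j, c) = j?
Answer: -21*I*√2 ≈ -29.698*I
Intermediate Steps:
f(U, J) = -3 (f(U, J) = -3 - 1*0 = -3 + 0 = -3)
N(s) = s*(5 + s)
u(v, B) = √(1 + v) (u(v, B) = √((0 + v) + 1) = √(v + 1) = √(1 + v))
(u(f(2, -1), N(0))*(-3))*7 = (√(1 - 3)*(-3))*7 = (√(-2)*(-3))*7 = ((I*√2)*(-3))*7 = -3*I*√2*7 = -21*I*√2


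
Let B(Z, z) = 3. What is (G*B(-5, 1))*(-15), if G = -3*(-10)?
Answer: -1350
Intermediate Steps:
G = 30
(G*B(-5, 1))*(-15) = (30*3)*(-15) = 90*(-15) = -1350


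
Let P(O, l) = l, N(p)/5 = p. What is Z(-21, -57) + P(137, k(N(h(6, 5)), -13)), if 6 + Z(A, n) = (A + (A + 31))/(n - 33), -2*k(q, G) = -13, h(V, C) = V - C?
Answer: 28/45 ≈ 0.62222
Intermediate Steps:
N(p) = 5*p
k(q, G) = 13/2 (k(q, G) = -½*(-13) = 13/2)
Z(A, n) = -6 + (31 + 2*A)/(-33 + n) (Z(A, n) = -6 + (A + (A + 31))/(n - 33) = -6 + (A + (31 + A))/(-33 + n) = -6 + (31 + 2*A)/(-33 + n))
Z(-21, -57) + P(137, k(N(h(6, 5)), -13)) = (229 - 6*(-57) + 2*(-21))/(-33 - 57) + 13/2 = (229 + 342 - 42)/(-90) + 13/2 = -1/90*529 + 13/2 = -529/90 + 13/2 = 28/45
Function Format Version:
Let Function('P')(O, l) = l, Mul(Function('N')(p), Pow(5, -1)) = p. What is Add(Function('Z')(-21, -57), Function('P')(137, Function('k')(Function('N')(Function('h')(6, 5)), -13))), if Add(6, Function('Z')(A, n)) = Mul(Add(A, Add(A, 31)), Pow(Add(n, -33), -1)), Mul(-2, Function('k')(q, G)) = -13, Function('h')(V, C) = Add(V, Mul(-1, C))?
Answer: Rational(28, 45) ≈ 0.62222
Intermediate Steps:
Function('N')(p) = Mul(5, p)
Function('k')(q, G) = Rational(13, 2) (Function('k')(q, G) = Mul(Rational(-1, 2), -13) = Rational(13, 2))
Function('Z')(A, n) = Add(-6, Mul(Pow(Add(-33, n), -1), Add(31, Mul(2, A)))) (Function('Z')(A, n) = Add(-6, Mul(Add(A, Add(A, 31)), Pow(Add(n, -33), -1))) = Add(-6, Mul(Add(A, Add(31, A)), Pow(Add(-33, n), -1))) = Add(-6, Mul(Add(31, Mul(2, A)), Pow(Add(-33, n), -1))) = Add(-6, Mul(Pow(Add(-33, n), -1), Add(31, Mul(2, A)))))
Add(Function('Z')(-21, -57), Function('P')(137, Function('k')(Function('N')(Function('h')(6, 5)), -13))) = Add(Mul(Pow(Add(-33, -57), -1), Add(229, Mul(-6, -57), Mul(2, -21))), Rational(13, 2)) = Add(Mul(Pow(-90, -1), Add(229, 342, -42)), Rational(13, 2)) = Add(Mul(Rational(-1, 90), 529), Rational(13, 2)) = Add(Rational(-529, 90), Rational(13, 2)) = Rational(28, 45)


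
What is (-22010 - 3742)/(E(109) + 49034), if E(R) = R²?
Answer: -8584/20305 ≈ -0.42275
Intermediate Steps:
(-22010 - 3742)/(E(109) + 49034) = (-22010 - 3742)/(109² + 49034) = -25752/(11881 + 49034) = -25752/60915 = -25752*1/60915 = -8584/20305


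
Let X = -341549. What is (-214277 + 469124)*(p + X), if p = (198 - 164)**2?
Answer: -86748134871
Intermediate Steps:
p = 1156 (p = 34**2 = 1156)
(-214277 + 469124)*(p + X) = (-214277 + 469124)*(1156 - 341549) = 254847*(-340393) = -86748134871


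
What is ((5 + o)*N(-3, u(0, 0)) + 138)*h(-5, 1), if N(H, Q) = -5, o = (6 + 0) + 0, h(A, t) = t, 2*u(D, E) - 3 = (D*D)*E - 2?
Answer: 83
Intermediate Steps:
u(D, E) = ½ + E*D²/2 (u(D, E) = 3/2 + ((D*D)*E - 2)/2 = 3/2 + (D²*E - 2)/2 = 3/2 + (E*D² - 2)/2 = 3/2 + (-2 + E*D²)/2 = 3/2 + (-1 + E*D²/2) = ½ + E*D²/2)
o = 6 (o = 6 + 0 = 6)
((5 + o)*N(-3, u(0, 0)) + 138)*h(-5, 1) = ((5 + 6)*(-5) + 138)*1 = (11*(-5) + 138)*1 = (-55 + 138)*1 = 83*1 = 83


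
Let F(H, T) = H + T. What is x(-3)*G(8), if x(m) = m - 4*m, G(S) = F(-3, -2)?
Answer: -45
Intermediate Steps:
G(S) = -5 (G(S) = -3 - 2 = -5)
x(m) = -3*m
x(-3)*G(8) = -3*(-3)*(-5) = 9*(-5) = -45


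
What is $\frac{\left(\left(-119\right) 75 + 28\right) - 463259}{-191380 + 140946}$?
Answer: $\frac{236078}{25217} \approx 9.3619$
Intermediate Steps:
$\frac{\left(\left(-119\right) 75 + 28\right) - 463259}{-191380 + 140946} = \frac{\left(-8925 + 28\right) - 463259}{-50434} = \left(-8897 - 463259\right) \left(- \frac{1}{50434}\right) = \left(-472156\right) \left(- \frac{1}{50434}\right) = \frac{236078}{25217}$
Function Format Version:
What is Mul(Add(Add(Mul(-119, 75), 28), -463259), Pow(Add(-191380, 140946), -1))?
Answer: Rational(236078, 25217) ≈ 9.3619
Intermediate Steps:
Mul(Add(Add(Mul(-119, 75), 28), -463259), Pow(Add(-191380, 140946), -1)) = Mul(Add(Add(-8925, 28), -463259), Pow(-50434, -1)) = Mul(Add(-8897, -463259), Rational(-1, 50434)) = Mul(-472156, Rational(-1, 50434)) = Rational(236078, 25217)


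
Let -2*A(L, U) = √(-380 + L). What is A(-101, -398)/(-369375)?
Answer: I*√481/738750 ≈ 2.9688e-5*I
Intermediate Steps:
A(L, U) = -√(-380 + L)/2
A(-101, -398)/(-369375) = -√(-380 - 101)/2/(-369375) = -I*√481/2*(-1/369375) = I*√481/738750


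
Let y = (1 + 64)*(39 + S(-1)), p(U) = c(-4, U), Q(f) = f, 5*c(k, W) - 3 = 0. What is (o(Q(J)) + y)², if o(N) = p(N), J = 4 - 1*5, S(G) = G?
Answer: 152596609/25 ≈ 6.1039e+6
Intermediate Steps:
c(k, W) = ⅗ (c(k, W) = ⅗ + (⅕)*0 = ⅗ + 0 = ⅗)
J = -1 (J = 4 - 5 = -1)
p(U) = ⅗
o(N) = ⅗
y = 2470 (y = (1 + 64)*(39 - 1) = 65*38 = 2470)
(o(Q(J)) + y)² = (⅗ + 2470)² = (12353/5)² = 152596609/25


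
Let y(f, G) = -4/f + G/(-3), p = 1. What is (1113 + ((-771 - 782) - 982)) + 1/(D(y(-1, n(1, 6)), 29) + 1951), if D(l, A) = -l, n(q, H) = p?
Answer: -8307321/5842 ≈ -1422.0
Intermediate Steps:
n(q, H) = 1
y(f, G) = -4/f - G/3 (y(f, G) = -4/f + G*(-1/3) = -4/f - G/3)
(1113 + ((-771 - 782) - 982)) + 1/(D(y(-1, n(1, 6)), 29) + 1951) = (1113 + ((-771 - 782) - 982)) + 1/(-(-4/(-1) - 1/3*1) + 1951) = (1113 + (-1553 - 982)) + 1/(-(-4*(-1) - 1/3) + 1951) = (1113 - 2535) + 1/(-(4 - 1/3) + 1951) = -1422 + 1/(-1*11/3 + 1951) = -1422 + 1/(-11/3 + 1951) = -1422 + 1/(5842/3) = -1422 + 3/5842 = -8307321/5842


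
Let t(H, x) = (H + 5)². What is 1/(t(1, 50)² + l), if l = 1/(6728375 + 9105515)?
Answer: 15833890/20520721441 ≈ 0.00077160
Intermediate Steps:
l = 1/15833890 ≈ 6.3156e-8
t(H, x) = (5 + H)²
1/(t(1, 50)² + l) = 1/(((5 + 1)²)² + 1/15833890) = 1/((6²)² + 1/15833890) = 1/(36² + 1/15833890) = 1/(1296 + 1/15833890) = 1/(20520721441/15833890) = 15833890/20520721441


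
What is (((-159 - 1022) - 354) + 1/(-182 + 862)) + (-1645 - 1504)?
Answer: -3185119/680 ≈ -4684.0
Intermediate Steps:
(((-159 - 1022) - 354) + 1/(-182 + 862)) + (-1645 - 1504) = ((-1181 - 354) + 1/680) - 3149 = (-1535 + 1/680) - 3149 = -1043799/680 - 3149 = -3185119/680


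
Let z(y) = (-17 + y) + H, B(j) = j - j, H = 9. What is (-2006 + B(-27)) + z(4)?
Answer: -2010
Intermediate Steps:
B(j) = 0
z(y) = -8 + y (z(y) = (-17 + y) + 9 = -8 + y)
(-2006 + B(-27)) + z(4) = (-2006 + 0) + (-8 + 4) = -2006 - 4 = -2010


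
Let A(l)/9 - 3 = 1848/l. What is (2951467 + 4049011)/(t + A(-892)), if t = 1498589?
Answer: 780553297/167093605 ≈ 4.6714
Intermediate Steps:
A(l) = 27 + 16632/l (A(l) = 27 + 9*(1848/l) = 27 + 16632/l)
(2951467 + 4049011)/(t + A(-892)) = (2951467 + 4049011)/(1498589 + (27 + 16632/(-892))) = 7000478/(1498589 + (27 + 16632*(-1/892))) = 7000478/(1498589 + (27 - 4158/223)) = 7000478/(1498589 + 1863/223) = 7000478/(334187210/223) = 7000478*(223/334187210) = 780553297/167093605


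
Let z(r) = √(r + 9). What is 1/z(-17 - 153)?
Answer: -I*√161/161 ≈ -0.078811*I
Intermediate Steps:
z(r) = √(9 + r)
1/z(-17 - 153) = 1/(√(9 + (-17 - 153))) = 1/(√(9 - 170)) = 1/(√(-161)) = 1/(I*√161) = -I*√161/161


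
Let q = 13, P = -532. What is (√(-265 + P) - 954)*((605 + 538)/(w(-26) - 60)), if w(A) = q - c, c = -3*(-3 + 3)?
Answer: 1090422/47 - 1143*I*√797/47 ≈ 23200.0 - 686.56*I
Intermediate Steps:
c = 0 (c = -3*0 = 0)
w(A) = 13 (w(A) = 13 - 1*0 = 13 + 0 = 13)
(√(-265 + P) - 954)*((605 + 538)/(w(-26) - 60)) = (√(-265 - 532) - 954)*((605 + 538)/(13 - 60)) = (√(-797) - 954)*(1143/(-47)) = (I*√797 - 954)*(1143*(-1/47)) = (-954 + I*√797)*(-1143/47) = 1090422/47 - 1143*I*√797/47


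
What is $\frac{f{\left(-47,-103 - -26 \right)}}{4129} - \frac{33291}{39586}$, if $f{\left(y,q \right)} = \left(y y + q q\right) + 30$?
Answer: $\frac{185879909}{163450594} \approx 1.1372$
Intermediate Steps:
$f{\left(y,q \right)} = 30 + q^{2} + y^{2}$ ($f{\left(y,q \right)} = \left(y^{2} + q^{2}\right) + 30 = \left(q^{2} + y^{2}\right) + 30 = 30 + q^{2} + y^{2}$)
$\frac{f{\left(-47,-103 - -26 \right)}}{4129} - \frac{33291}{39586} = \frac{30 + \left(-103 - -26\right)^{2} + \left(-47\right)^{2}}{4129} - \frac{33291}{39586} = \left(30 + \left(-103 + 26\right)^{2} + 2209\right) \frac{1}{4129} - \frac{33291}{39586} = \left(30 + \left(-77\right)^{2} + 2209\right) \frac{1}{4129} - \frac{33291}{39586} = \left(30 + 5929 + 2209\right) \frac{1}{4129} - \frac{33291}{39586} = 8168 \cdot \frac{1}{4129} - \frac{33291}{39586} = \frac{8168}{4129} - \frac{33291}{39586} = \frac{185879909}{163450594}$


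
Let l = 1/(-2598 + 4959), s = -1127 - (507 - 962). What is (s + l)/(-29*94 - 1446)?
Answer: 1586591/9850092 ≈ 0.16107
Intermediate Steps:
s = -672 (s = -1127 - 1*(-455) = -1127 + 455 = -672)
l = 1/2361 ≈ 0.00042355
(s + l)/(-29*94 - 1446) = (-672 + 1/2361)/(-29*94 - 1446) = -1586591/(2361*(-2726 - 1446)) = -1586591/2361/(-4172) = -1586591/2361*(-1/4172) = 1586591/9850092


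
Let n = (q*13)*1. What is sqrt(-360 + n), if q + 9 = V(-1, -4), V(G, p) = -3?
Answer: 2*I*sqrt(129) ≈ 22.716*I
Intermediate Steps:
q = -12 (q = -9 - 3 = -12)
n = -156 (n = -12*13*1 = -156*1 = -156)
sqrt(-360 + n) = sqrt(-360 - 156) = sqrt(-516) = 2*I*sqrt(129)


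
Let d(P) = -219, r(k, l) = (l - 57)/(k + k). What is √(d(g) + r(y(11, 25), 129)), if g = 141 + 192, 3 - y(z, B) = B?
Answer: I*√26697/11 ≈ 14.854*I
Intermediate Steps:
y(z, B) = 3 - B
g = 333
r(k, l) = (-57 + l)/(2*k) (r(k, l) = (-57 + l)/((2*k)) = (-57 + l)*(1/(2*k)) = (-57 + l)/(2*k))
√(d(g) + r(y(11, 25), 129)) = √(-219 + (-57 + 129)/(2*(3 - 1*25))) = √(-219 + (½)*72/(3 - 25)) = √(-219 + (½)*72/(-22)) = √(-219 + (½)*(-1/22)*72) = √(-219 - 18/11) = √(-2427/11) = I*√26697/11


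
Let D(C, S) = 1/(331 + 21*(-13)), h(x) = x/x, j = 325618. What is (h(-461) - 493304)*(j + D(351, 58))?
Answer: -9316443996035/58 ≈ -1.6063e+11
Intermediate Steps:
h(x) = 1
D(C, S) = 1/58 (D(C, S) = 1/(331 - 273) = 1/58)
(h(-461) - 493304)*(j + D(351, 58)) = (1 - 493304)*(325618 + 1/58) = -493303*18885845/58 = -9316443996035/58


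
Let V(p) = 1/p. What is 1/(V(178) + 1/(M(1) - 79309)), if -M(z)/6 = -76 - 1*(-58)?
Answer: 14097778/79023 ≈ 178.40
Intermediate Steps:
M(z) = 108 (M(z) = -6*(-76 - 1*(-58)) = -6*(-76 + 58) = -6*(-18) = 108)
1/(V(178) + 1/(M(1) - 79309)) = 1/(1/178 + 1/(108 - 79309)) = 1/(1/178 + 1/(-79201)) = 1/(1/178 - 1/79201) = 1/(79023/14097778) = 14097778/79023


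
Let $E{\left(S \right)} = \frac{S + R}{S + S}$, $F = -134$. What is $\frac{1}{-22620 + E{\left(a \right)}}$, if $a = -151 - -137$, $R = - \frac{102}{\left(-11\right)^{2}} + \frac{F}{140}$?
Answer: $- \frac{237160}{5364425373} \approx -4.421 \cdot 10^{-5}$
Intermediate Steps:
$R = - \frac{15247}{8470}$ ($R = - \frac{102}{\left(-11\right)^{2}} - \frac{134}{140} = - \frac{102}{121} - \frac{67}{70} = - \frac{15247}{8470} \approx -1.8001$)
$a = -14$ ($a = -151 + 137 = -14$)
$E{\left(S \right)} = \frac{- \frac{15247}{8470} + S}{2 S}$ ($E{\left(S \right)} = \frac{S - \frac{15247}{8470}}{S + S} = \frac{- \frac{15247}{8470} + S}{2 S}$)
$\frac{1}{-22620 + E{\left(a \right)}} = \frac{1}{-22620 + \frac{-15247 + 8470 \left(-14\right)}{16940 \left(-14\right)}} = \frac{1}{-22620 + \frac{1}{16940} \left(- \frac{1}{14}\right) \left(-15247 - 118580\right)} = \frac{1}{-22620 + \frac{1}{16940} \left(- \frac{1}{14}\right) \left(-133827\right)} = \frac{1}{-22620 + \frac{133827}{237160}} = \frac{1}{- \frac{5364425373}{237160}} = - \frac{237160}{5364425373}$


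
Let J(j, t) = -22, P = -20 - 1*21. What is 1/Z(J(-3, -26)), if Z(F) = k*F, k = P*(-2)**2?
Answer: 1/3608 ≈ 0.00027716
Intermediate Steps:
P = -41 (P = -20 - 21 = -41)
k = -164 (k = -41*(-2)**2 = -41*4 = -164)
Z(F) = -164*F
1/Z(J(-3, -26)) = 1/(-164*(-22)) = 1/3608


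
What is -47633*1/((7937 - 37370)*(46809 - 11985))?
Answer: 47633/1024974792 ≈ 4.6472e-5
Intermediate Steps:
-47633*1/((7937 - 37370)*(46809 - 11985)) = -47633/((-29433*34824)) = -47633/(-1024974792) = -47633*(-1/1024974792) = 47633/1024974792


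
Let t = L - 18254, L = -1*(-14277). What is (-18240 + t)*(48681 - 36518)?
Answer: -270225371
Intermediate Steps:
L = 14277
t = -3977 (t = 14277 - 18254 = -3977)
(-18240 + t)*(48681 - 36518) = (-18240 - 3977)*(48681 - 36518) = -22217*12163 = -270225371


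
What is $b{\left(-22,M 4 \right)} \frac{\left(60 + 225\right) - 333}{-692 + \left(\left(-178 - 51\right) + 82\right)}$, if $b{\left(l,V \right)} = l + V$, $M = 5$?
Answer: $- \frac{96}{839} \approx -0.11442$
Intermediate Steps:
$b{\left(l,V \right)} = V + l$
$b{\left(-22,M 4 \right)} \frac{\left(60 + 225\right) - 333}{-692 + \left(\left(-178 - 51\right) + 82\right)} = \left(5 \cdot 4 - 22\right) \frac{\left(60 + 225\right) - 333}{-692 + \left(\left(-178 - 51\right) + 82\right)} = \left(20 - 22\right) \frac{285 - 333}{-692 + \left(-229 + 82\right)} = - 2 \left(- \frac{48}{-692 - 147}\right) = - 2 \left(- \frac{48}{-839}\right) = - 2 \left(\left(-48\right) \left(- \frac{1}{839}\right)\right) = \left(-2\right) \frac{48}{839} = - \frac{96}{839}$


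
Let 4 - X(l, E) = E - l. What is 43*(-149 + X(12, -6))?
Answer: -5461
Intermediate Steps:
X(l, E) = 4 + l - E (X(l, E) = 4 - (E - l) = 4 + (l - E) = 4 + l - E)
43*(-149 + X(12, -6)) = 43*(-149 + (4 + 12 - 1*(-6))) = 43*(-149 + (4 + 12 + 6)) = 43*(-149 + 22) = 43*(-127) = -5461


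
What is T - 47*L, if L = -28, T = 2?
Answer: 1318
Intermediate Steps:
T - 47*L = 2 - 47*(-28) = 2 + 1316 = 1318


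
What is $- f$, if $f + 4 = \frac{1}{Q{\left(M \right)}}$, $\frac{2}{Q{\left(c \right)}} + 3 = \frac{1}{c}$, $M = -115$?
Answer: $\frac{633}{115} \approx 5.5043$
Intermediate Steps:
$Q{\left(c \right)} = \frac{2}{-3 + \frac{1}{c}}$
$f = - \frac{633}{115}$ ($f = -4 + \frac{1}{\left(-2\right) \left(-115\right) \frac{1}{-1 + 3 \left(-115\right)}} = -4 + \frac{1}{\left(-2\right) \left(-115\right) \frac{1}{-1 - 345}} = -4 + \frac{1}{\left(-2\right) \left(-115\right) \frac{1}{-346}} = -4 + \frac{1}{\left(-2\right) \left(-115\right) \left(- \frac{1}{346}\right)} = -4 + \frac{1}{- \frac{115}{173}} = -4 - \frac{173}{115} = - \frac{633}{115} \approx -5.5043$)
$- f = \left(-1\right) \left(- \frac{633}{115}\right) = \frac{633}{115}$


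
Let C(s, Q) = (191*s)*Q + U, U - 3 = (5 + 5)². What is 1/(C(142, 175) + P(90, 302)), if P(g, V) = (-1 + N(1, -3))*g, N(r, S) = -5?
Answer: 1/4745913 ≈ 2.1071e-7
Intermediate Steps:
P(g, V) = -6*g (P(g, V) = (-1 - 5)*g = -6*g)
U = 103 (U = 3 + (5 + 5)² = 3 + 10² = 3 + 100 = 103)
C(s, Q) = 103 + 191*Q*s (C(s, Q) = (191*s)*Q + 103 = 191*Q*s + 103 = 103 + 191*Q*s)
1/(C(142, 175) + P(90, 302)) = 1/((103 + 191*175*142) - 6*90) = 1/((103 + 4746350) - 540) = 1/(4746453 - 540) = 1/4745913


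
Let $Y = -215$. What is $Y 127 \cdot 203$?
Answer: $-5542915$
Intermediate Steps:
$Y 127 \cdot 203 = \left(-215\right) 127 \cdot 203 = \left(-27305\right) 203 = -5542915$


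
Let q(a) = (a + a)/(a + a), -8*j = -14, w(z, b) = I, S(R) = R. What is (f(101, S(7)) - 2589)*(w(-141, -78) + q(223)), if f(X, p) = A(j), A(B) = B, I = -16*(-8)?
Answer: -1335021/4 ≈ -3.3376e+5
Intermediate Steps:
I = 128
w(z, b) = 128
j = 7/4 (j = -1/8*(-14) = 7/4 ≈ 1.7500)
q(a) = 1 (q(a) = (2*a)/((2*a)) = (2*a)*(1/(2*a)) = 1)
f(X, p) = 7/4
(f(101, S(7)) - 2589)*(w(-141, -78) + q(223)) = (7/4 - 2589)*(128 + 1) = -10349/4*129 = -1335021/4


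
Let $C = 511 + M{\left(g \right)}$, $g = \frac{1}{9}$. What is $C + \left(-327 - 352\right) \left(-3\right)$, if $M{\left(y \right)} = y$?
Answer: $\frac{22933}{9} \approx 2548.1$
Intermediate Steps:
$g = \frac{1}{9} \approx 0.11111$
$C = \frac{4600}{9}$ ($C = 511 + \frac{1}{9} = \frac{4600}{9} \approx 511.11$)
$C + \left(-327 - 352\right) \left(-3\right) = \frac{4600}{9} + \left(-327 - 352\right) \left(-3\right) = \frac{4600}{9} - -2037 = \frac{4600}{9} + 2037 = \frac{22933}{9}$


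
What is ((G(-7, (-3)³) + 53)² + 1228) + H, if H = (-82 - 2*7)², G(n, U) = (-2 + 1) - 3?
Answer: 12845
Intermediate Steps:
G(n, U) = -4 (G(n, U) = -1 - 3 = -4)
H = 9216 (H = (-82 - 14)² = (-96)² = 9216)
((G(-7, (-3)³) + 53)² + 1228) + H = ((-4 + 53)² + 1228) + 9216 = (49² + 1228) + 9216 = (2401 + 1228) + 9216 = 3629 + 9216 = 12845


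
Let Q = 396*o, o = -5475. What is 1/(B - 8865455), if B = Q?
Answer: -1/11033555 ≈ -9.0633e-8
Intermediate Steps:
Q = -2168100 (Q = 396*(-5475) = -2168100)
B = -2168100
1/(B - 8865455) = 1/(-2168100 - 8865455) = 1/(-11033555) = -1/11033555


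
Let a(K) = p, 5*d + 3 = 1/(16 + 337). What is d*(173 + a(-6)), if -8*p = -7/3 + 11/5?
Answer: -5491549/52950 ≈ -103.71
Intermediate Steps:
d = -1058/1765 (d = -3/5 + 1/(5*(16 + 337)) = -3/5 + (1/5)/353 = -3/5 + (1/5)*(1/353) = -3/5 + 1/1765 = -1058/1765 ≈ -0.59943)
p = 1/60 (p = -(-7/3 + 11/5)/8 = -1/8*(-2/15) = 1/60 ≈ 0.016667)
a(K) = 1/60
d*(173 + a(-6)) = -1058*(173 + 1/60)/1765 = -1058/1765*10381/60 = -5491549/52950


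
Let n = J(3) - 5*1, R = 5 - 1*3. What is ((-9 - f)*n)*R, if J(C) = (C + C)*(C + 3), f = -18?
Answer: 558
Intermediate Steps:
J(C) = 2*C*(3 + C) (J(C) = (2*C)*(3 + C) = 2*C*(3 + C))
R = 2 (R = 5 - 3 = 2)
n = 31 (n = 2*3*(3 + 3) - 5*1 = 2*3*6 - 5 = 36 - 5 = 31)
((-9 - f)*n)*R = ((-9 - 1*(-18))*31)*2 = ((-9 + 18)*31)*2 = (9*31)*2 = 279*2 = 558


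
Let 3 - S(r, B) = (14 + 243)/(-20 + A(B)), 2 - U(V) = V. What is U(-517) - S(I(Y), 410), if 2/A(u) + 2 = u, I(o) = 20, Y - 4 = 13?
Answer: 2052336/4079 ≈ 503.15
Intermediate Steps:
Y = 17 (Y = 4 + 13 = 17)
U(V) = 2 - V
A(u) = 2/(-2 + u)
S(r, B) = 3 - 257/(-20 + 2/(-2 + B)) (S(r, B) = 3 - (14 + 243)/(-20 + 2/(-2 + B)) = 3 - 257/(-20 + 2/(-2 + B)))
U(-517) - S(I(Y), 410) = (2 - 1*(-517)) - (-640 + 317*410)/(2*(-21 + 10*410)) = (2 + 517) - (-640 + 129970)/(2*(-21 + 4100)) = 519 - 129330/(2*4079) = 519 - 1*64665/4079 = 519 - 64665/4079 = 2052336/4079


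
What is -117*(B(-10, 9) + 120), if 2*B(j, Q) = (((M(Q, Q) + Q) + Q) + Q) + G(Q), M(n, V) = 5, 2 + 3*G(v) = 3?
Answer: -31863/2 ≈ -15932.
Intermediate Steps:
G(v) = 1/3 (G(v) = -2/3 + (1/3)*3 = -2/3 + 1 = 1/3)
B(j, Q) = 8/3 + 3*Q/2 (B(j, Q) = ((((5 + Q) + Q) + Q) + 1/3)/2 = (((5 + 2*Q) + Q) + 1/3)/2 = ((5 + 3*Q) + 1/3)/2 = (16/3 + 3*Q)/2 = 8/3 + 3*Q/2)
-117*(B(-10, 9) + 120) = -117*((8/3 + (3/2)*9) + 120) = -117*((8/3 + 27/2) + 120) = -117*(97/6 + 120) = -117*817/6 = -31863/2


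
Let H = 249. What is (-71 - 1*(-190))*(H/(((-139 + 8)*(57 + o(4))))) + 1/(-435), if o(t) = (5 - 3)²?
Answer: -12897476/3476085 ≈ -3.7103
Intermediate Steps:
o(t) = 4 (o(t) = 2² = 4)
(-71 - 1*(-190))*(H/(((-139 + 8)*(57 + o(4))))) + 1/(-435) = (-71 - 1*(-190))*(249/(((-139 + 8)*(57 + 4)))) + 1/(-435) = (-71 + 190)*(249/((-131*61))) - 1/435 = 119*(249/(-7991)) - 1/435 = 119*(249*(-1/7991)) - 1/435 = 119*(-249/7991) - 1/435 = -29631/7991 - 1/435 = -12897476/3476085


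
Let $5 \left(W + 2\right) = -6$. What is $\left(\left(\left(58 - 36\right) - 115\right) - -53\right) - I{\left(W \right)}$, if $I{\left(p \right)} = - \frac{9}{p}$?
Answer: $- \frac{685}{16} \approx -42.813$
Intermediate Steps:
$W = - \frac{16}{5}$ ($W = -2 + \frac{1}{5} \left(-6\right) = -2 - \frac{6}{5} = - \frac{16}{5} \approx -3.2$)
$\left(\left(\left(58 - 36\right) - 115\right) - -53\right) - I{\left(W \right)} = \left(\left(\left(58 - 36\right) - 115\right) - -53\right) - - \frac{9}{- \frac{16}{5}} = \left(\left(\left(58 - 36\right) - 115\right) + 53\right) - \left(-9\right) \left(- \frac{5}{16}\right) = \left(\left(22 - 115\right) + 53\right) - \frac{45}{16} = \left(-93 + 53\right) - \frac{45}{16} = -40 - \frac{45}{16} = - \frac{685}{16}$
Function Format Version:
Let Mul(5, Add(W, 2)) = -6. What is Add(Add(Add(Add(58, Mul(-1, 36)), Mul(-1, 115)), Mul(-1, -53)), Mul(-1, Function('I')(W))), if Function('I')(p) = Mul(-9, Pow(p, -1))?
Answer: Rational(-685, 16) ≈ -42.813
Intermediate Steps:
W = Rational(-16, 5) (W = Add(-2, Mul(Rational(1, 5), -6)) = Add(-2, Rational(-6, 5)) = Rational(-16, 5) ≈ -3.2000)
Add(Add(Add(Add(58, Mul(-1, 36)), Mul(-1, 115)), Mul(-1, -53)), Mul(-1, Function('I')(W))) = Add(Add(Add(Add(58, Mul(-1, 36)), Mul(-1, 115)), Mul(-1, -53)), Mul(-1, Mul(-9, Pow(Rational(-16, 5), -1)))) = Add(Add(Add(Add(58, -36), -115), 53), Mul(-1, Mul(-9, Rational(-5, 16)))) = Add(Add(Add(22, -115), 53), Mul(-1, Rational(45, 16))) = Add(Add(-93, 53), Rational(-45, 16)) = Add(-40, Rational(-45, 16)) = Rational(-685, 16)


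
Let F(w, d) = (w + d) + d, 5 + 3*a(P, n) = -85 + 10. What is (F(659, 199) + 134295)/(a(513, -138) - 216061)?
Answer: -58008/92609 ≈ -0.62638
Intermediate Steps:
a(P, n) = -80/3 (a(P, n) = -5/3 + (-85 + 10)/3 = -5/3 + (1/3)*(-75) = -5/3 - 25 = -80/3)
F(w, d) = w + 2*d (F(w, d) = (d + w) + d = w + 2*d)
(F(659, 199) + 134295)/(a(513, -138) - 216061) = ((659 + 2*199) + 134295)/(-80/3 - 216061) = ((659 + 398) + 134295)/(-648263/3) = (1057 + 134295)*(-3/648263) = 135352*(-3/648263) = -58008/92609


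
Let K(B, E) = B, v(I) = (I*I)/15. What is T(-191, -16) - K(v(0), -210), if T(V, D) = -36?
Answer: -36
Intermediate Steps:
v(I) = I**2/15 (v(I) = I**2*(1/15) = I**2/15)
T(-191, -16) - K(v(0), -210) = -36 - 0**2/15 = -36 - 0/15 = -36 - 1*0 = -36 + 0 = -36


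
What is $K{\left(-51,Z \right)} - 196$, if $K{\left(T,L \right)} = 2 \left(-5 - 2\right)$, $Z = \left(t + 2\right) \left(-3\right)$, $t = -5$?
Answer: $-210$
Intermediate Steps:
$Z = 9$ ($Z = \left(-5 + 2\right) \left(-3\right) = \left(-3\right) \left(-3\right) = 9$)
$K{\left(T,L \right)} = -14$ ($K{\left(T,L \right)} = 2 \left(-7\right) = -14$)
$K{\left(-51,Z \right)} - 196 = -14 - 196 = -210$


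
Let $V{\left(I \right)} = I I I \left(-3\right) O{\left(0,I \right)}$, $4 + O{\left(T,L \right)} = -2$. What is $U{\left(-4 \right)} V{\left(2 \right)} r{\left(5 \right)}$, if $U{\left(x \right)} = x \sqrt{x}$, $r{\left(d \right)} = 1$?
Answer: $- 1152 i \approx - 1152.0 i$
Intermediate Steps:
$O{\left(T,L \right)} = -6$ ($O{\left(T,L \right)} = -4 - 2 = -6$)
$U{\left(x \right)} = x^{\frac{3}{2}}$
$V{\left(I \right)} = 18 I^{3}$ ($V{\left(I \right)} = I I I \left(-3\right) \left(-6\right) = I^{2} I \left(-3\right) \left(-6\right) = I^{3} \left(-3\right) \left(-6\right) = - 3 I^{3} \left(-6\right) = 18 I^{3}$)
$U{\left(-4 \right)} V{\left(2 \right)} r{\left(5 \right)} = \left(-4\right)^{\frac{3}{2}} \cdot 18 \cdot 2^{3} \cdot 1 = - 8 i 18 \cdot 8 \cdot 1 = - 8 i 144 \cdot 1 = - 1152 i 1 = - 1152 i$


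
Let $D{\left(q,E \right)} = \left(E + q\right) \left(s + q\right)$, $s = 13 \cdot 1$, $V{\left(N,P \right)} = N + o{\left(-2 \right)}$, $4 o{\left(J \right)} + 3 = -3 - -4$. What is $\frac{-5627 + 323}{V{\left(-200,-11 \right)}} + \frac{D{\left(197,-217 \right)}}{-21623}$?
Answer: $\frac{33008712}{1238689} \approx 26.648$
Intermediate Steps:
$o{\left(J \right)} = - \frac{1}{2}$ ($o{\left(J \right)} = - \frac{3}{4} + \frac{-3 - -4}{4} = - \frac{3}{4} + \frac{-3 + 4}{4} = - \frac{3}{4} + \frac{1}{4} \cdot 1 = - \frac{3}{4} + \frac{1}{4} = - \frac{1}{2}$)
$V{\left(N,P \right)} = - \frac{1}{2} + N$ ($V{\left(N,P \right)} = N - \frac{1}{2} = - \frac{1}{2} + N$)
$s = 13$
$D{\left(q,E \right)} = \left(13 + q\right) \left(E + q\right)$ ($D{\left(q,E \right)} = \left(E + q\right) \left(13 + q\right) = \left(13 + q\right) \left(E + q\right)$)
$\frac{-5627 + 323}{V{\left(-200,-11 \right)}} + \frac{D{\left(197,-217 \right)}}{-21623} = \frac{-5627 + 323}{- \frac{1}{2} - 200} + \frac{197^{2} + 13 \left(-217\right) + 13 \cdot 197 - 42749}{-21623} = - \frac{5304}{- \frac{401}{2}} + \left(38809 - 2821 + 2561 - 42749\right) \left(- \frac{1}{21623}\right) = \left(-5304\right) \left(- \frac{2}{401}\right) - - \frac{600}{3089} = \frac{10608}{401} + \frac{600}{3089} = \frac{33008712}{1238689}$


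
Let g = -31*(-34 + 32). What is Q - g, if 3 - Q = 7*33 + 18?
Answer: -308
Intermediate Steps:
Q = -246 (Q = 3 - (7*33 + 18) = 3 - (231 + 18) = 3 - 1*249 = 3 - 249 = -246)
g = 62 (g = -31*(-2) = 62)
Q - g = -246 - 1*62 = -246 - 62 = -308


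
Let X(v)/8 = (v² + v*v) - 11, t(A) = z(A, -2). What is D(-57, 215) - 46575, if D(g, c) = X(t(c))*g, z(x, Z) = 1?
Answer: -42471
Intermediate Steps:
t(A) = 1
X(v) = -88 + 16*v² (X(v) = 8*((v² + v*v) - 11) = 8*((v² + v²) - 11) = 8*(2*v² - 11) = 8*(-11 + 2*v²) = -88 + 16*v²)
D(g, c) = -72*g (D(g, c) = (-88 + 16*1²)*g = (-88 + 16*1)*g = (-88 + 16)*g = -72*g)
D(-57, 215) - 46575 = -72*(-57) - 46575 = 4104 - 46575 = -42471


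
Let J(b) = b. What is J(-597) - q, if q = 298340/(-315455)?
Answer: -5372237/9013 ≈ -596.05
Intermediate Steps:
q = -8524/9013 (q = 298340*(-1/315455) = -8524/9013 ≈ -0.94575)
J(-597) - q = -597 - 1*(-8524/9013) = -597 + 8524/9013 = -5372237/9013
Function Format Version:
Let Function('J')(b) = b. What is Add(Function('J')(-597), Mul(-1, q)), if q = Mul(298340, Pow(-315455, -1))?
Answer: Rational(-5372237, 9013) ≈ -596.05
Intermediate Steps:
q = Rational(-8524, 9013) (q = Mul(298340, Rational(-1, 315455)) = Rational(-8524, 9013) ≈ -0.94575)
Add(Function('J')(-597), Mul(-1, q)) = Add(-597, Mul(-1, Rational(-8524, 9013))) = Add(-597, Rational(8524, 9013)) = Rational(-5372237, 9013)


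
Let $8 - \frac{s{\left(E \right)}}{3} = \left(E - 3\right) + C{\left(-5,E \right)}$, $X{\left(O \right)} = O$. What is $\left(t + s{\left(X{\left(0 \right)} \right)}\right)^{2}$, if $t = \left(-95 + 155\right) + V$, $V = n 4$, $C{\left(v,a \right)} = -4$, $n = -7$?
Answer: $5929$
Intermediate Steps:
$V = -28$ ($V = \left(-7\right) 4 = -28$)
$s{\left(E \right)} = 45 - 3 E$ ($s{\left(E \right)} = 24 - 3 \left(\left(E - 3\right) - 4\right) = 24 - 3 \left(\left(-3 + E\right) - 4\right) = 24 - 3 \left(-7 + E\right) = 24 - \left(-21 + 3 E\right) = 45 - 3 E$)
$t = 32$ ($t = \left(-95 + 155\right) - 28 = 60 - 28 = 32$)
$\left(t + s{\left(X{\left(0 \right)} \right)}\right)^{2} = \left(32 + \left(45 - 0\right)\right)^{2} = \left(32 + \left(45 + 0\right)\right)^{2} = \left(32 + 45\right)^{2} = 77^{2} = 5929$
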